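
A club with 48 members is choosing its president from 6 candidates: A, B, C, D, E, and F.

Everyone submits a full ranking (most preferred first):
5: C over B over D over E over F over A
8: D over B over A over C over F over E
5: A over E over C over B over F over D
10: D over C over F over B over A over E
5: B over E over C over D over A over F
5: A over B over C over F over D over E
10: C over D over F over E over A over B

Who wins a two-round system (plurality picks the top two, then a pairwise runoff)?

Round 1 first-place votes: A 10, B 5, C 15, D 18, E 0, F 0. D and C advance.
Runoff: D is ranked above C on 18 ballots, C above D on 30.

C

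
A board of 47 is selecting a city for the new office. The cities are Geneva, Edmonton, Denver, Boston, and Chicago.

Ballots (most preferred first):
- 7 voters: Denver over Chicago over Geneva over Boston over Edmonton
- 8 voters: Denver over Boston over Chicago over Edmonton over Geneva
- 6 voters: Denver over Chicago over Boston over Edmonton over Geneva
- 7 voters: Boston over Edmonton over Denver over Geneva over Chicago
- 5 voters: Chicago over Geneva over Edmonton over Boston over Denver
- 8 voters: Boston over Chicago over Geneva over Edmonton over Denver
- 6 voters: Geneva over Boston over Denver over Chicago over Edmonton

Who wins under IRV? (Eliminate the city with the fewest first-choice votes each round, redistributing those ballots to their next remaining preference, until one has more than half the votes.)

Round 1: Geneva 6, Edmonton 0, Denver 21, Boston 15, Chicago 5. Edmonton eliminated.
Round 2: Geneva 6, Denver 21, Boston 15, Chicago 5. Chicago eliminated.
Round 3: Geneva 11, Denver 21, Boston 15. Geneva eliminated.
Round 4: Denver 21, Boston 26. Boston has a majority (≥24).

Boston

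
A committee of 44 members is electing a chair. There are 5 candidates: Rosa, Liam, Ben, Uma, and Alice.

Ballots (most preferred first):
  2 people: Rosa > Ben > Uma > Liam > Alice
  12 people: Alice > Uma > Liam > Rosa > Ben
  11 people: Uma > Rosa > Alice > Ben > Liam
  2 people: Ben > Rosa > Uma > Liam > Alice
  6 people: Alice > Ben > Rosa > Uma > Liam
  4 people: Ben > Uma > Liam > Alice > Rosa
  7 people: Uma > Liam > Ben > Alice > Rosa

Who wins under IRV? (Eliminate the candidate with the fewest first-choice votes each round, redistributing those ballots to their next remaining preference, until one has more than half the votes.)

Uma

Round 1: Rosa 2, Liam 0, Ben 6, Uma 18, Alice 18. Liam eliminated.
Round 2: Rosa 2, Ben 6, Uma 18, Alice 18. Rosa eliminated.
Round 3: Ben 8, Uma 18, Alice 18. Ben eliminated.
Round 4: Uma 26, Alice 18. Uma has a majority (≥23).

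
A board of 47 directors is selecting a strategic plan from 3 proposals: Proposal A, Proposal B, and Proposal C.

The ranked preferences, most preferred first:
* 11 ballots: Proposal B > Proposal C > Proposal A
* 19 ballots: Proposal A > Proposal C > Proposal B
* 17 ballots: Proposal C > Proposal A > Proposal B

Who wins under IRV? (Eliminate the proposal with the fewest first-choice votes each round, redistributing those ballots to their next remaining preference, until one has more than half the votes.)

Round 1: Proposal A 19, Proposal B 11, Proposal C 17. Proposal B eliminated.
Round 2: Proposal A 19, Proposal C 28. Proposal C has a majority (≥24).

Proposal C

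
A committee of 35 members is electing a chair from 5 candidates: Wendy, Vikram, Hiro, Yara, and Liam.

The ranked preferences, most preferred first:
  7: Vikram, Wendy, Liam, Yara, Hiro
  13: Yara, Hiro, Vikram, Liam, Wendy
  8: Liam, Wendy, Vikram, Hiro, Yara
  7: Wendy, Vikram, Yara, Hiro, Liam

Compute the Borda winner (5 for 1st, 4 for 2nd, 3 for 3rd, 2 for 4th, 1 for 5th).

Vikram

Wendy: 7×4 + 13×1 + 8×4 + 7×5 = 108
Vikram: 7×5 + 13×3 + 8×3 + 7×4 = 126
Hiro: 7×1 + 13×4 + 8×2 + 7×2 = 89
Yara: 7×2 + 13×5 + 8×1 + 7×3 = 108
Liam: 7×3 + 13×2 + 8×5 + 7×1 = 94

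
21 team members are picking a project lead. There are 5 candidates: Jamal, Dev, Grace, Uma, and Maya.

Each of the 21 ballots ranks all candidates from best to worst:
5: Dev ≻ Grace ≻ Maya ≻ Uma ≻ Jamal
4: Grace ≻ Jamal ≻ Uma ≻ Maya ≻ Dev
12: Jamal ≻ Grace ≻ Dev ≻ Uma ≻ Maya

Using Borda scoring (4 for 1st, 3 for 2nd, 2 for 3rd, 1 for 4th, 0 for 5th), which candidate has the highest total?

Jamal: 5×0 + 4×3 + 12×4 = 60
Dev: 5×4 + 4×0 + 12×2 = 44
Grace: 5×3 + 4×4 + 12×3 = 67
Uma: 5×1 + 4×2 + 12×1 = 25
Maya: 5×2 + 4×1 + 12×0 = 14

Grace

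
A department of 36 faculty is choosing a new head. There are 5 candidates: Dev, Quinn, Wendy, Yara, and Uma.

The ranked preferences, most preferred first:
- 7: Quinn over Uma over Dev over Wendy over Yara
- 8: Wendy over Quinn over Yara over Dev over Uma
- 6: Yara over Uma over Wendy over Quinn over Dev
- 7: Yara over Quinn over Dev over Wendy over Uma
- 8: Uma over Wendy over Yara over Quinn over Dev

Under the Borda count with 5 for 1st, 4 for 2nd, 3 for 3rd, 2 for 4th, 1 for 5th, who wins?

Quinn

Dev: 7×3 + 8×2 + 6×1 + 7×3 + 8×1 = 72
Quinn: 7×5 + 8×4 + 6×2 + 7×4 + 8×2 = 123
Wendy: 7×2 + 8×5 + 6×3 + 7×2 + 8×4 = 118
Yara: 7×1 + 8×3 + 6×5 + 7×5 + 8×3 = 120
Uma: 7×4 + 8×1 + 6×4 + 7×1 + 8×5 = 107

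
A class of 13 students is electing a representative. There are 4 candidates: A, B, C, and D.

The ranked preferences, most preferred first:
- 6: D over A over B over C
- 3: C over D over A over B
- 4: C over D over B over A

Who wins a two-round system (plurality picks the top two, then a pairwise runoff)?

Round 1 first-place votes: A 0, B 0, C 7, D 6. C and D advance.
Runoff: C is ranked above D on 7 ballots, D above C on 6.

C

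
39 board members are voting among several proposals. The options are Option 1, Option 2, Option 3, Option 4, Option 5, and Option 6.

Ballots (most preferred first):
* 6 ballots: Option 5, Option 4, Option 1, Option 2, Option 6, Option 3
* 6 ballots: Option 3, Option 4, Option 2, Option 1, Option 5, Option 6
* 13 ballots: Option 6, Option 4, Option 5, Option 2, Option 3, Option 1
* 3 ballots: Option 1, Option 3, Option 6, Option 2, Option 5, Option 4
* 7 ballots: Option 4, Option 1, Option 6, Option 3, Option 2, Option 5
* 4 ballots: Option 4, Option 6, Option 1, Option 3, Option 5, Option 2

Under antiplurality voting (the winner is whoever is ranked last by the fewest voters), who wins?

Last-place votes: Option 1 13, Option 2 4, Option 3 6, Option 4 3, Option 5 7, Option 6 6.

Option 4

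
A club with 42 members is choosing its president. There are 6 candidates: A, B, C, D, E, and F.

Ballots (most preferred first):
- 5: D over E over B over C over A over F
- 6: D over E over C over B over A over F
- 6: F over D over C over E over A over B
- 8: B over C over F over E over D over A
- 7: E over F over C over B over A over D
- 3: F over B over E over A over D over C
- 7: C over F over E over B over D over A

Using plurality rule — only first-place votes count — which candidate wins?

D

First-place votes: A 0, B 8, C 7, D 11, E 7, F 9.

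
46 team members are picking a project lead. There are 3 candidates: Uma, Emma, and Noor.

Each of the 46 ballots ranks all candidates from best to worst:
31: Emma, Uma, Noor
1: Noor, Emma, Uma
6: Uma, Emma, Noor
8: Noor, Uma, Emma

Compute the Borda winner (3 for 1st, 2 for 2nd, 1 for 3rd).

Emma

Uma: 31×2 + 1×1 + 6×3 + 8×2 = 97
Emma: 31×3 + 1×2 + 6×2 + 8×1 = 115
Noor: 31×1 + 1×3 + 6×1 + 8×3 = 64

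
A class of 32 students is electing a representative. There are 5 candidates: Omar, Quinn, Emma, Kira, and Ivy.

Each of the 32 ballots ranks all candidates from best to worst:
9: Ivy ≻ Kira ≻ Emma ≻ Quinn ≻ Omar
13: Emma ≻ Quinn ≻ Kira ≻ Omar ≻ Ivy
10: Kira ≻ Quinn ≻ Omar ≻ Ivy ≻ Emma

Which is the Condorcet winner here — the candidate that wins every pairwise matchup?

Kira

Kira vs Omar: 32–0
Kira vs Quinn: 19–13
Kira vs Emma: 19–13
Kira vs Ivy: 23–9
Kira beats every other candidate.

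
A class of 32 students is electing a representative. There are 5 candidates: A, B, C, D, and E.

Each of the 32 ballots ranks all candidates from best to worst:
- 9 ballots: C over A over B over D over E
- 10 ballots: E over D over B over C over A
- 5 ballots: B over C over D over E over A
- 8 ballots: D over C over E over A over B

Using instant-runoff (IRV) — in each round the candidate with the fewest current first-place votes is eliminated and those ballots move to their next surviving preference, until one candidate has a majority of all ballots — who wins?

Round 1: A 0, B 5, C 9, D 8, E 10. A eliminated.
Round 2: B 5, C 9, D 8, E 10. B eliminated.
Round 3: C 14, D 8, E 10. D eliminated.
Round 4: C 22, E 10. C has a majority (≥17).

C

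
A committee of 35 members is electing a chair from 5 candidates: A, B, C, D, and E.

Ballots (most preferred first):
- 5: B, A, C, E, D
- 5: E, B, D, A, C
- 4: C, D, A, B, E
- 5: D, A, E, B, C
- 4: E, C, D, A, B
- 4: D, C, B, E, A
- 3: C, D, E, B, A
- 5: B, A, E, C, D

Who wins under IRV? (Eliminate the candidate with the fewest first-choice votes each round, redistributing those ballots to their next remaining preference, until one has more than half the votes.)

Round 1: A 0, B 10, C 7, D 9, E 9. A eliminated.
Round 2: B 10, C 7, D 9, E 9. C eliminated.
Round 3: B 10, D 16, E 9. E eliminated.
Round 4: B 15, D 20. D has a majority (≥18).

D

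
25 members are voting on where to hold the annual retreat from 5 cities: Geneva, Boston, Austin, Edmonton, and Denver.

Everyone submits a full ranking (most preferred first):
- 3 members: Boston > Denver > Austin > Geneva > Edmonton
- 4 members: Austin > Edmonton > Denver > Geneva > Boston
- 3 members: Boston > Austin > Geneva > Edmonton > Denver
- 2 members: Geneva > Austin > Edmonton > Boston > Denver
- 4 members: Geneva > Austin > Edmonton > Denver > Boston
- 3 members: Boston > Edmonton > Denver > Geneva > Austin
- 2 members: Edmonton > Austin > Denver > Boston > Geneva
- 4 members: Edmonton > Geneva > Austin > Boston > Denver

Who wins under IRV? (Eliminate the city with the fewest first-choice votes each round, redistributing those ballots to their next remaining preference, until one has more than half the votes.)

Round 1: Geneva 6, Boston 9, Austin 4, Edmonton 6, Denver 0. Denver eliminated.
Round 2: Geneva 6, Boston 9, Austin 4, Edmonton 6. Austin eliminated.
Round 3: Geneva 6, Boston 9, Edmonton 10. Geneva eliminated.
Round 4: Boston 9, Edmonton 16. Edmonton has a majority (≥13).

Edmonton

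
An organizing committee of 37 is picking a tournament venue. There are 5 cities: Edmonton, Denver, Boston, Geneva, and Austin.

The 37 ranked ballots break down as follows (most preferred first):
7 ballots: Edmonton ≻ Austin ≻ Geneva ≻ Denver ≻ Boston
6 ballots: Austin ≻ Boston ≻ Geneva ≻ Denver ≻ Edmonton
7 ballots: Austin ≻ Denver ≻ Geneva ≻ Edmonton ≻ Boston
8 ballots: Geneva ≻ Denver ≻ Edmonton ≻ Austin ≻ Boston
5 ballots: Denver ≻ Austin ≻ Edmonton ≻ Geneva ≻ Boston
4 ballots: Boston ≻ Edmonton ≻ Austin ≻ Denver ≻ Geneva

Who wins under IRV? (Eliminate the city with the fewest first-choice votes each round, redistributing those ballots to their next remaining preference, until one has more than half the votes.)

Round 1: Edmonton 7, Denver 5, Boston 4, Geneva 8, Austin 13. Boston eliminated.
Round 2: Edmonton 11, Denver 5, Geneva 8, Austin 13. Denver eliminated.
Round 3: Edmonton 11, Geneva 8, Austin 18. Geneva eliminated.
Round 4: Edmonton 19, Austin 18. Edmonton has a majority (≥19).

Edmonton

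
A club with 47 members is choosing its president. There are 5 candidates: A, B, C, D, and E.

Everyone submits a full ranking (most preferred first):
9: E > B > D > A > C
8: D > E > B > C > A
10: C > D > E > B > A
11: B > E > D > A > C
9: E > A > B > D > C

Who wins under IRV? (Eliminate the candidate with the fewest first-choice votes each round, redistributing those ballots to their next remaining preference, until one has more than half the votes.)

Round 1: A 0, B 11, C 10, D 8, E 18. A eliminated.
Round 2: B 11, C 10, D 8, E 18. D eliminated.
Round 3: B 11, C 10, E 26. E has a majority (≥24).

E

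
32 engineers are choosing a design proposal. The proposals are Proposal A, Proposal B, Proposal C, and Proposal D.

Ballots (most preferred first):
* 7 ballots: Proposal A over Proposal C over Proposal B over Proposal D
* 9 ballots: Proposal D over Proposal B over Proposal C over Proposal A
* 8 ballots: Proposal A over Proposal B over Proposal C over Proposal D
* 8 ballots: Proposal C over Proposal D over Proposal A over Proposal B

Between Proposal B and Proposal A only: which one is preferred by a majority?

Proposal A

Proposal B is ranked above Proposal A on 9 ballots; Proposal A above Proposal B on 23.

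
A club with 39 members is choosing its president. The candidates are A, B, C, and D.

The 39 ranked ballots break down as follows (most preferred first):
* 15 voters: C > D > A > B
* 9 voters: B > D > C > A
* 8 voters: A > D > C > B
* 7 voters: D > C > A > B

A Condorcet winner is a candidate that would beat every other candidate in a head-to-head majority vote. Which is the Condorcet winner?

D

D vs A: 31–8
D vs B: 30–9
D vs C: 24–15
D beats every other candidate.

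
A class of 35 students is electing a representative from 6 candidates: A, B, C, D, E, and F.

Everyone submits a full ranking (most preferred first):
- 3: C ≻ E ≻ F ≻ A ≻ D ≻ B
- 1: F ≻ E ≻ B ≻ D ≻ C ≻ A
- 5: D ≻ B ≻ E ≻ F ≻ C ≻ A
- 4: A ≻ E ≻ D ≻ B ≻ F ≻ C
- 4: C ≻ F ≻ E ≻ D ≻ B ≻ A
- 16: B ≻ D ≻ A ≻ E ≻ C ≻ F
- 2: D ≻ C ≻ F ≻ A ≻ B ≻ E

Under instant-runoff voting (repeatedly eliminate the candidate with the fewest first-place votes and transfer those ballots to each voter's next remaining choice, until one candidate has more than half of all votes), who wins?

D

Round 1: A 4, B 16, C 7, D 7, E 0, F 1. E eliminated.
Round 2: A 4, B 16, C 7, D 7, F 1. F eliminated.
Round 3: A 4, B 17, C 7, D 7. A eliminated.
Round 4: B 17, C 7, D 11. C eliminated.
Round 5: B 17, D 18. D has a majority (≥18).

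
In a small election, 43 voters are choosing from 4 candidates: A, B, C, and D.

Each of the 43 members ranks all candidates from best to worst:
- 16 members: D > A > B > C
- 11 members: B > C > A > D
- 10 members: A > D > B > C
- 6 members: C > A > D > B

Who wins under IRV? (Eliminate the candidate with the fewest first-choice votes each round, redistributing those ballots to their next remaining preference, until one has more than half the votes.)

Round 1: A 10, B 11, C 6, D 16. C eliminated.
Round 2: A 16, B 11, D 16. B eliminated.
Round 3: A 27, D 16. A has a majority (≥22).

A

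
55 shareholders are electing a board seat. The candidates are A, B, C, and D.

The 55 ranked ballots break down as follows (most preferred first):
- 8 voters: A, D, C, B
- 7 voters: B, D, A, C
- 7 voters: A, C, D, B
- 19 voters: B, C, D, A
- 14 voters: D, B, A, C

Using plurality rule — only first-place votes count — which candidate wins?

First-place votes: A 15, B 26, C 0, D 14.

B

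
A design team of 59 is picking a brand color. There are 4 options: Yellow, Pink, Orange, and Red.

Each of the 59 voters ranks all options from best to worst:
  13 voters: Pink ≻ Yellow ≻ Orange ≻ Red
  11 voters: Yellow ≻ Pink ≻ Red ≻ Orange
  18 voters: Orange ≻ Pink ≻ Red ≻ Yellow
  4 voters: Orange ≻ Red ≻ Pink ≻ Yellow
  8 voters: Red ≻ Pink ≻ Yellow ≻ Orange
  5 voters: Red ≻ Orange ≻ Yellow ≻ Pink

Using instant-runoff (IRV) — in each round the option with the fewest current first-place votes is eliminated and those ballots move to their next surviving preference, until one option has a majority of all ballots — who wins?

Round 1: Yellow 11, Pink 13, Orange 22, Red 13. Yellow eliminated.
Round 2: Pink 24, Orange 22, Red 13. Red eliminated.
Round 3: Pink 32, Orange 27. Pink has a majority (≥30).

Pink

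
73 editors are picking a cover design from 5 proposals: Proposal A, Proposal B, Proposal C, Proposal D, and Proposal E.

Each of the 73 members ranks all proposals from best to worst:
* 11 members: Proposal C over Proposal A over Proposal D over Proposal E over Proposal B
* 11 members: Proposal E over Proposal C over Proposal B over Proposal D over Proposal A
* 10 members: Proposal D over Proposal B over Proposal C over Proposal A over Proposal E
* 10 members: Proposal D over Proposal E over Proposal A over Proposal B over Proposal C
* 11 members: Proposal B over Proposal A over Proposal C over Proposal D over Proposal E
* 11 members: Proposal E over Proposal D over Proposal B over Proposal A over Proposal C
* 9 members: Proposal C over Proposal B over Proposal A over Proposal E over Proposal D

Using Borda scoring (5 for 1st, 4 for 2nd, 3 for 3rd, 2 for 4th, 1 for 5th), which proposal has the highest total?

Proposal D

Proposal A: 11×4 + 11×1 + 10×2 + 10×3 + 11×4 + 11×2 + 9×3 = 198
Proposal B: 11×1 + 11×3 + 10×4 + 10×2 + 11×5 + 11×3 + 9×4 = 228
Proposal C: 11×5 + 11×4 + 10×3 + 10×1 + 11×3 + 11×1 + 9×5 = 228
Proposal D: 11×3 + 11×2 + 10×5 + 10×5 + 11×2 + 11×4 + 9×1 = 230
Proposal E: 11×2 + 11×5 + 10×1 + 10×4 + 11×1 + 11×5 + 9×2 = 211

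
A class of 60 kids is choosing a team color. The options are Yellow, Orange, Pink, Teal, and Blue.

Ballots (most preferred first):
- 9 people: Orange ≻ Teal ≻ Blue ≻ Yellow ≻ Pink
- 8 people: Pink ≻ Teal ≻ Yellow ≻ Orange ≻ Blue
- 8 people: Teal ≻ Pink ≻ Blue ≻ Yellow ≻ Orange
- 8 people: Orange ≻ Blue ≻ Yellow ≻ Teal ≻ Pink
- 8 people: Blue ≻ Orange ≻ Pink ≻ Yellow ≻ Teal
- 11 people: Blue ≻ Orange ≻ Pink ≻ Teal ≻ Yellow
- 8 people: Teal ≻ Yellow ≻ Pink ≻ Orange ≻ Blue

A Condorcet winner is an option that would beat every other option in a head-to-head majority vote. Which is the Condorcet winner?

Orange

Orange vs Yellow: 36–24
Orange vs Pink: 36–24
Orange vs Teal: 36–24
Orange vs Blue: 33–27
Orange beats every other option.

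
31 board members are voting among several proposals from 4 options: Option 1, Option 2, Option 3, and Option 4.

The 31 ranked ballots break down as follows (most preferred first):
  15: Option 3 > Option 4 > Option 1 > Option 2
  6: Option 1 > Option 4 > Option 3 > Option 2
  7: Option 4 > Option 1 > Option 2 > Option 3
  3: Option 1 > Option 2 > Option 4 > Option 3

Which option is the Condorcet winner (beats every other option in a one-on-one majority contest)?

Option 4 vs Option 1: 22–9
Option 4 vs Option 2: 28–3
Option 4 vs Option 3: 16–15
Option 4 beats every other option.

Option 4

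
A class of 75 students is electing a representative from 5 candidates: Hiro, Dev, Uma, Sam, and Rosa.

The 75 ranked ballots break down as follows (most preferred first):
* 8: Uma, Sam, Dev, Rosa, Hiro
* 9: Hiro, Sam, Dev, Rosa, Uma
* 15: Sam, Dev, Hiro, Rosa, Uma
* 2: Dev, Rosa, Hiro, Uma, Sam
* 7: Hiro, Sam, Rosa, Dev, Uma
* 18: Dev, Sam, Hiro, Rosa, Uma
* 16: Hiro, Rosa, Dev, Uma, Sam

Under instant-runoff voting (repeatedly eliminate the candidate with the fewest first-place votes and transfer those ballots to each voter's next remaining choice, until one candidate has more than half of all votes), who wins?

Sam

Round 1: Hiro 32, Dev 20, Uma 8, Sam 15, Rosa 0. Rosa eliminated.
Round 2: Hiro 32, Dev 20, Uma 8, Sam 15. Uma eliminated.
Round 3: Hiro 32, Dev 20, Sam 23. Dev eliminated.
Round 4: Hiro 34, Sam 41. Sam has a majority (≥38).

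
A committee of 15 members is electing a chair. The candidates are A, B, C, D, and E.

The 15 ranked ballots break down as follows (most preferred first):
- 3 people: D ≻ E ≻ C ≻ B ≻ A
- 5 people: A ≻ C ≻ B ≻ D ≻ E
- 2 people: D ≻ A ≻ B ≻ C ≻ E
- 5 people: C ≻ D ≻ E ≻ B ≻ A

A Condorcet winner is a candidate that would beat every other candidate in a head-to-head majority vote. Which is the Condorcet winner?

C

C vs A: 8–7
C vs B: 13–2
C vs D: 10–5
C vs E: 12–3
C beats every other candidate.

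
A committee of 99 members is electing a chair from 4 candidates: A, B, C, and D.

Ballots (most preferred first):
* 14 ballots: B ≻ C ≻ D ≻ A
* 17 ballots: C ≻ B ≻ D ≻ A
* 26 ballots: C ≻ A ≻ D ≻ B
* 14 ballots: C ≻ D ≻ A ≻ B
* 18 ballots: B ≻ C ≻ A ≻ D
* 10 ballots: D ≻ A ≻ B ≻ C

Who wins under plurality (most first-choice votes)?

First-place votes: A 0, B 32, C 57, D 10.

C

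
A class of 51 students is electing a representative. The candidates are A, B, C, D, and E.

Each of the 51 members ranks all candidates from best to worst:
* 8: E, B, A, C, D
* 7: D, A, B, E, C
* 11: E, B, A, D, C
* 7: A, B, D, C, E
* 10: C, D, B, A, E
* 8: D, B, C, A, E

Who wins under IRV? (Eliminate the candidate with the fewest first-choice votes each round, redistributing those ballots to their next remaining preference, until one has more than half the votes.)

Round 1: A 7, B 0, C 10, D 15, E 19. B eliminated.
Round 2: A 7, C 10, D 15, E 19. A eliminated.
Round 3: C 10, D 22, E 19. C eliminated.
Round 4: D 32, E 19. D has a majority (≥26).

D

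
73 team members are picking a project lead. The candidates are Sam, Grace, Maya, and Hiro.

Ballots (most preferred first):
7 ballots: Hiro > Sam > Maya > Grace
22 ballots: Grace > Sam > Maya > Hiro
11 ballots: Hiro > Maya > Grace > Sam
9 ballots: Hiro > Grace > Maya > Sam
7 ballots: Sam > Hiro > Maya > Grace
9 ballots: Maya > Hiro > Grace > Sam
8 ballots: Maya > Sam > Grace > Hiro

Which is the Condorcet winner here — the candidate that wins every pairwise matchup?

Maya

Maya vs Sam: 37–36
Maya vs Grace: 42–31
Maya vs Hiro: 39–34
Maya beats every other candidate.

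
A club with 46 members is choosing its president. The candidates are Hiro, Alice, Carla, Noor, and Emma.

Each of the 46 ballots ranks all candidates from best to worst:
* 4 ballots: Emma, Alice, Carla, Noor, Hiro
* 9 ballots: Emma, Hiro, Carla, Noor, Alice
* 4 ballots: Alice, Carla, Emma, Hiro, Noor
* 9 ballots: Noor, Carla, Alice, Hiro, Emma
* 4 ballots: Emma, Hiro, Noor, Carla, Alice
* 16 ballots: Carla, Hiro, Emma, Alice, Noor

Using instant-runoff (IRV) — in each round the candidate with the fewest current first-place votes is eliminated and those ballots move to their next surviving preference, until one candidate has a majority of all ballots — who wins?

Round 1: Hiro 0, Alice 4, Carla 16, Noor 9, Emma 17. Hiro eliminated.
Round 2: Alice 4, Carla 16, Noor 9, Emma 17. Alice eliminated.
Round 3: Carla 20, Noor 9, Emma 17. Noor eliminated.
Round 4: Carla 29, Emma 17. Carla has a majority (≥24).

Carla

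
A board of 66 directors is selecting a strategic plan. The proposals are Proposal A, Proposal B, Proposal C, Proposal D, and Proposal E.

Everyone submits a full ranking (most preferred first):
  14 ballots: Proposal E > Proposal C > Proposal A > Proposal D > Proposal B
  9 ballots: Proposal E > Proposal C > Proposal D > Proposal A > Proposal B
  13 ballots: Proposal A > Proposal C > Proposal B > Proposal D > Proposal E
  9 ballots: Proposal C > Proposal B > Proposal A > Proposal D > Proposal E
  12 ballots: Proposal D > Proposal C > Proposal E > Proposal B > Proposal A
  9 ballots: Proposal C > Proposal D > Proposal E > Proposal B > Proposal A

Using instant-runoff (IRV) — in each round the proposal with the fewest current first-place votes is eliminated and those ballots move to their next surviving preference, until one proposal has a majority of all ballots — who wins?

Proposal C

Round 1: Proposal A 13, Proposal B 0, Proposal C 18, Proposal D 12, Proposal E 23. Proposal B eliminated.
Round 2: Proposal A 13, Proposal C 18, Proposal D 12, Proposal E 23. Proposal D eliminated.
Round 3: Proposal A 13, Proposal C 30, Proposal E 23. Proposal A eliminated.
Round 4: Proposal C 43, Proposal E 23. Proposal C has a majority (≥34).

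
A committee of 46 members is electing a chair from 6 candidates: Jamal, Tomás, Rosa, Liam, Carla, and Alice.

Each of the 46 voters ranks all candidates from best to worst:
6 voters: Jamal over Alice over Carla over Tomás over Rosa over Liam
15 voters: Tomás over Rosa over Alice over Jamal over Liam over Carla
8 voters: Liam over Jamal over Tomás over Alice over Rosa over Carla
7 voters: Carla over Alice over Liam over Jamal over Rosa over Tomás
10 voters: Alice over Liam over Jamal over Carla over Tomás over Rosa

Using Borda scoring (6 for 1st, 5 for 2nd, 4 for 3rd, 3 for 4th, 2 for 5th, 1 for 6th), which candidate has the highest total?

Alice

Jamal: 6×6 + 15×3 + 8×5 + 7×3 + 10×4 = 182
Tomás: 6×3 + 15×6 + 8×4 + 7×1 + 10×2 = 167
Rosa: 6×2 + 15×5 + 8×2 + 7×2 + 10×1 = 127
Liam: 6×1 + 15×2 + 8×6 + 7×4 + 10×5 = 162
Carla: 6×4 + 15×1 + 8×1 + 7×6 + 10×3 = 119
Alice: 6×5 + 15×4 + 8×3 + 7×5 + 10×6 = 209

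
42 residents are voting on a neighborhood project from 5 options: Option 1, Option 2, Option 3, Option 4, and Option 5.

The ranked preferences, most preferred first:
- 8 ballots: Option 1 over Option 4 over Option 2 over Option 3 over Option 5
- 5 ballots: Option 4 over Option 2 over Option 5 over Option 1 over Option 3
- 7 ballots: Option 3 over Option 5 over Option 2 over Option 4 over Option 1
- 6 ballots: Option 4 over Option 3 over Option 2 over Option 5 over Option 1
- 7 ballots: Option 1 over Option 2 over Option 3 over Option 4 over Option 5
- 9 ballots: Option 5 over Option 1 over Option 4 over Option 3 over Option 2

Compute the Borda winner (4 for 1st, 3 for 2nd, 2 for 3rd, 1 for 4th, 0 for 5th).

Option 1: 8×4 + 5×1 + 7×0 + 6×0 + 7×4 + 9×3 = 92
Option 2: 8×2 + 5×3 + 7×2 + 6×2 + 7×3 + 9×0 = 78
Option 3: 8×1 + 5×0 + 7×4 + 6×3 + 7×2 + 9×1 = 77
Option 4: 8×3 + 5×4 + 7×1 + 6×4 + 7×1 + 9×2 = 100
Option 5: 8×0 + 5×2 + 7×3 + 6×1 + 7×0 + 9×4 = 73

Option 4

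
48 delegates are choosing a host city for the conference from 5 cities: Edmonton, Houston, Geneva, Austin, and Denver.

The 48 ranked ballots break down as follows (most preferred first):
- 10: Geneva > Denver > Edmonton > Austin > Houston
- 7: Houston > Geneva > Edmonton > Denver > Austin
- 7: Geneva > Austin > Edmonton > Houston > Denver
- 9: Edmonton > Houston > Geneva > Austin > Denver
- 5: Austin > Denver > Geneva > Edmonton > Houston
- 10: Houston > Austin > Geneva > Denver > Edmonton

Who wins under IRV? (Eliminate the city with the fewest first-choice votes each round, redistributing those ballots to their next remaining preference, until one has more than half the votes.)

Round 1: Edmonton 9, Houston 17, Geneva 17, Austin 5, Denver 0. Denver eliminated.
Round 2: Edmonton 9, Houston 17, Geneva 17, Austin 5. Austin eliminated.
Round 3: Edmonton 9, Houston 17, Geneva 22. Edmonton eliminated.
Round 4: Houston 26, Geneva 22. Houston has a majority (≥25).

Houston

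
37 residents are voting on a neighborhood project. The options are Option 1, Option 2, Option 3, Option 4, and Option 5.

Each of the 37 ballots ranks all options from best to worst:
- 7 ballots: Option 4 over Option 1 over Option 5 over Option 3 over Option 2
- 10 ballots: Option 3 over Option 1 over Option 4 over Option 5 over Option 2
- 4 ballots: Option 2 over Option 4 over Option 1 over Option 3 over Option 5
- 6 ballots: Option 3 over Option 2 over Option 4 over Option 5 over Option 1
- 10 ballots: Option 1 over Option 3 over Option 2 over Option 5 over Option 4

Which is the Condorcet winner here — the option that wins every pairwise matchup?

Option 1 vs Option 2: 27–10
Option 1 vs Option 3: 21–16
Option 1 vs Option 4: 20–17
Option 1 vs Option 5: 31–6
Option 1 beats every other option.

Option 1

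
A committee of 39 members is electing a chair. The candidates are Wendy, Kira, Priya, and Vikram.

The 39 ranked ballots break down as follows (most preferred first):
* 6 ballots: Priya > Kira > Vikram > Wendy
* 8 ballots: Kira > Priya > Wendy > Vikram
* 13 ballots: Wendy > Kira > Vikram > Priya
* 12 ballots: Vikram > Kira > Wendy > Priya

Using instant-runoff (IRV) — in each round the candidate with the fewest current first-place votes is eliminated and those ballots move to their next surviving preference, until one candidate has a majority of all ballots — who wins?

Kira

Round 1: Wendy 13, Kira 8, Priya 6, Vikram 12. Priya eliminated.
Round 2: Wendy 13, Kira 14, Vikram 12. Vikram eliminated.
Round 3: Wendy 13, Kira 26. Kira has a majority (≥20).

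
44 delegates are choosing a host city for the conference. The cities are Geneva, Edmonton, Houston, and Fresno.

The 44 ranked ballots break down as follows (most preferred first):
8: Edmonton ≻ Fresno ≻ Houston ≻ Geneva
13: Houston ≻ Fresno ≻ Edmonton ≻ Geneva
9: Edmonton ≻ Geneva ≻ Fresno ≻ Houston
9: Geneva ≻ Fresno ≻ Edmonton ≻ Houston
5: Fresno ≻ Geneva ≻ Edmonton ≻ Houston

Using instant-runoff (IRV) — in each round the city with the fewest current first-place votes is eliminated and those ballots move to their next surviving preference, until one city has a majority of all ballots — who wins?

Round 1: Geneva 9, Edmonton 17, Houston 13, Fresno 5. Fresno eliminated.
Round 2: Geneva 14, Edmonton 17, Houston 13. Houston eliminated.
Round 3: Geneva 14, Edmonton 30. Edmonton has a majority (≥23).

Edmonton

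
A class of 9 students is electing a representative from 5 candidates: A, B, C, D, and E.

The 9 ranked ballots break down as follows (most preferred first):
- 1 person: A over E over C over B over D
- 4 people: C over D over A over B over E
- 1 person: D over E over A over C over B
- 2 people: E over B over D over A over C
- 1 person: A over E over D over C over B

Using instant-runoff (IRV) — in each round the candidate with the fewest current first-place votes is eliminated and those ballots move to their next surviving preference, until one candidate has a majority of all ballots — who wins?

Round 1: A 2, B 0, C 4, D 1, E 2. B eliminated.
Round 2: A 2, C 4, D 1, E 2. D eliminated.
Round 3: A 2, C 4, E 3. A eliminated.
Round 4: C 4, E 5. E has a majority (≥5).

E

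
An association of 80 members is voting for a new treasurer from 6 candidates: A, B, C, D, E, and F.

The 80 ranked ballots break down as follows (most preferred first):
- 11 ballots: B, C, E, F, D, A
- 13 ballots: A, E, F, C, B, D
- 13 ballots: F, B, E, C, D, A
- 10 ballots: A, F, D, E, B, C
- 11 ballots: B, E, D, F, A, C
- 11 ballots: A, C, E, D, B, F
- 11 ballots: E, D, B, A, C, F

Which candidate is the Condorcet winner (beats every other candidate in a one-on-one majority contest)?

E

E vs A: 46–34
E vs B: 45–35
E vs C: 58–22
E vs D: 70–10
E vs F: 57–23
E beats every other candidate.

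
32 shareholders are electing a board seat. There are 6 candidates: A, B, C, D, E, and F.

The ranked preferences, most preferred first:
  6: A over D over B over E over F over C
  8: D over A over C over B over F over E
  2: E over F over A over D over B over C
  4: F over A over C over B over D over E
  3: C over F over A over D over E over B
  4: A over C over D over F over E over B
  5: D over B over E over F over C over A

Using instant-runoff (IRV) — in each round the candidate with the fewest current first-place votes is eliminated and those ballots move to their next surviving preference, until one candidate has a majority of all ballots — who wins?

A

Round 1: A 10, B 0, C 3, D 13, E 2, F 4. B eliminated.
Round 2: A 10, C 3, D 13, E 2, F 4. E eliminated.
Round 3: A 10, C 3, D 13, F 6. C eliminated.
Round 4: A 10, D 13, F 9. F eliminated.
Round 5: A 19, D 13. A has a majority (≥17).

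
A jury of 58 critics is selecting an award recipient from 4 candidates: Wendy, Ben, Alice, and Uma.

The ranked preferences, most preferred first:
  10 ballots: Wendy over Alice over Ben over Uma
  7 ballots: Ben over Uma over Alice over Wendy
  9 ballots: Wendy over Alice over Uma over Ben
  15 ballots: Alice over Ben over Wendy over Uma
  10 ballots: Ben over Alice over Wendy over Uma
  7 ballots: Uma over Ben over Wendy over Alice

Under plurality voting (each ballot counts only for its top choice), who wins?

First-place votes: Wendy 19, Ben 17, Alice 15, Uma 7.

Wendy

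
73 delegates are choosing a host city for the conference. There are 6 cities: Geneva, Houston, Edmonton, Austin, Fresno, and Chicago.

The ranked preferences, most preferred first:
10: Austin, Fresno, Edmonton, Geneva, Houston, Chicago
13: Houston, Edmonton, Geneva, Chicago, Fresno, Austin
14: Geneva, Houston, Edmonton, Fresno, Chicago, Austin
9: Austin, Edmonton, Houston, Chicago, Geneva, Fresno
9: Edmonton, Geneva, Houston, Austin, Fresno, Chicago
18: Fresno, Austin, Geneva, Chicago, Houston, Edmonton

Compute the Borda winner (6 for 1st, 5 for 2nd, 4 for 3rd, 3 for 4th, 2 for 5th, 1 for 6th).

Geneva

Geneva: 10×3 + 13×4 + 14×6 + 9×2 + 9×5 + 18×4 = 301
Houston: 10×2 + 13×6 + 14×5 + 9×4 + 9×4 + 18×2 = 276
Edmonton: 10×4 + 13×5 + 14×4 + 9×5 + 9×6 + 18×1 = 278
Austin: 10×6 + 13×1 + 14×1 + 9×6 + 9×3 + 18×5 = 258
Fresno: 10×5 + 13×2 + 14×3 + 9×1 + 9×2 + 18×6 = 253
Chicago: 10×1 + 13×3 + 14×2 + 9×3 + 9×1 + 18×3 = 167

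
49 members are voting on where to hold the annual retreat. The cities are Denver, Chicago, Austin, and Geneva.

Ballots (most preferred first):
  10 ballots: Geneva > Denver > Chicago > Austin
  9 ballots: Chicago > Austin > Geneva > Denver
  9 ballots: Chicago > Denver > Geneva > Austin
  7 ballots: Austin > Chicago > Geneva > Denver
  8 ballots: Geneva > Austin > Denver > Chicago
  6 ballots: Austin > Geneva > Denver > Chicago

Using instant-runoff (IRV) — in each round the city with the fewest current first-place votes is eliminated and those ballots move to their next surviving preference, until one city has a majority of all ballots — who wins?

Chicago

Round 1: Denver 0, Chicago 18, Austin 13, Geneva 18. Denver eliminated.
Round 2: Chicago 18, Austin 13, Geneva 18. Austin eliminated.
Round 3: Chicago 25, Geneva 24. Chicago has a majority (≥25).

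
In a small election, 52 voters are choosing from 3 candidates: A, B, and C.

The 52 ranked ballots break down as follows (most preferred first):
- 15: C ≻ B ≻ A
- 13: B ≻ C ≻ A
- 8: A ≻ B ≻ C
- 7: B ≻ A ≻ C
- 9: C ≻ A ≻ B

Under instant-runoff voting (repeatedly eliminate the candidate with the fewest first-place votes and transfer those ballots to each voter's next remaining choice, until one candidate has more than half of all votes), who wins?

Round 1: A 8, B 20, C 24. A eliminated.
Round 2: B 28, C 24. B has a majority (≥27).

B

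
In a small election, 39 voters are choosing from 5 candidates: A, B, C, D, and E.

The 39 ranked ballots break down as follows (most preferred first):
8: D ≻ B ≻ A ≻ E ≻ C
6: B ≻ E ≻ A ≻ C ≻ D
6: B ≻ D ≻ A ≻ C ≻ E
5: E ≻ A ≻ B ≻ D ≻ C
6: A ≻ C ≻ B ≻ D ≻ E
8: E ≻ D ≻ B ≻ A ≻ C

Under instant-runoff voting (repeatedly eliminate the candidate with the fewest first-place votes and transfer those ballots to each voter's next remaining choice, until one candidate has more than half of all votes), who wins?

B

Round 1: A 6, B 12, C 0, D 8, E 13. C eliminated.
Round 2: A 6, B 12, D 8, E 13. A eliminated.
Round 3: B 18, D 8, E 13. D eliminated.
Round 4: B 26, E 13. B has a majority (≥20).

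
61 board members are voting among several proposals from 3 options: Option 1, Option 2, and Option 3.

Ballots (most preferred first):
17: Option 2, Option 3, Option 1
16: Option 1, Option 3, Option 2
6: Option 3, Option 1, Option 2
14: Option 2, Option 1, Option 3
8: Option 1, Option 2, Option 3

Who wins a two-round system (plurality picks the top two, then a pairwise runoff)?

Option 2

Round 1 first-place votes: Option 1 24, Option 2 31, Option 3 6. Option 2 and Option 1 advance.
Runoff: Option 2 is ranked above Option 1 on 31 ballots, Option 1 above Option 2 on 30.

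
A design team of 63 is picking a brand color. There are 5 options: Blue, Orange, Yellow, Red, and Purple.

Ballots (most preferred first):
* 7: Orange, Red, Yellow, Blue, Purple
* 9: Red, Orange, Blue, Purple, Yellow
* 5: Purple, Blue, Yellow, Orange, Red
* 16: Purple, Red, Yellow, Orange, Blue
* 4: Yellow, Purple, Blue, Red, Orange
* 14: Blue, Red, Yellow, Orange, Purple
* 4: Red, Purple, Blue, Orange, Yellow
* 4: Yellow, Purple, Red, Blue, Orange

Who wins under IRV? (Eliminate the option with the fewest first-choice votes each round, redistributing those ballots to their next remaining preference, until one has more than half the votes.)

Round 1: Blue 14, Orange 7, Yellow 8, Red 13, Purple 21. Orange eliminated.
Round 2: Blue 14, Yellow 8, Red 20, Purple 21. Yellow eliminated.
Round 3: Blue 14, Red 20, Purple 29. Blue eliminated.
Round 4: Red 34, Purple 29. Red has a majority (≥32).

Red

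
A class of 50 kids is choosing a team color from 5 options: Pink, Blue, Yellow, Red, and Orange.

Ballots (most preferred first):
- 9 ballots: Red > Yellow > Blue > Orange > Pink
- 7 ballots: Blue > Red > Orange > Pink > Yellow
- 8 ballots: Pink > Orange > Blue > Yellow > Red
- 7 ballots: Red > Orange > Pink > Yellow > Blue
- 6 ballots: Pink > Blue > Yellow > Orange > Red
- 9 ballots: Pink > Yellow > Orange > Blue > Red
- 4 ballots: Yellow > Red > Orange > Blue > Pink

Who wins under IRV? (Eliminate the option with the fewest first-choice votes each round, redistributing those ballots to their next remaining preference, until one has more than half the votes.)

Red

Round 1: Pink 23, Blue 7, Yellow 4, Red 16, Orange 0. Orange eliminated.
Round 2: Pink 23, Blue 7, Yellow 4, Red 16. Yellow eliminated.
Round 3: Pink 23, Blue 7, Red 20. Blue eliminated.
Round 4: Pink 23, Red 27. Red has a majority (≥26).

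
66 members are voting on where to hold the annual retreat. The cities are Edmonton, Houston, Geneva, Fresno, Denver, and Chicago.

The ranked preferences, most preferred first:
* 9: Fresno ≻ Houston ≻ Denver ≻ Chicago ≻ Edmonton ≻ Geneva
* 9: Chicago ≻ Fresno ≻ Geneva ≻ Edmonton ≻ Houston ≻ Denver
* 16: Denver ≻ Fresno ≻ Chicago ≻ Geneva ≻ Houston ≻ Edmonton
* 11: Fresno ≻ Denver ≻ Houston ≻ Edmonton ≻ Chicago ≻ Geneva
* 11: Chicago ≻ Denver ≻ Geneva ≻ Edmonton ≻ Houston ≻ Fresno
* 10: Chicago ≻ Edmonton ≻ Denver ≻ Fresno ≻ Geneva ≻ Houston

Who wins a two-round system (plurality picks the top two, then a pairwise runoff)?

Round 1 first-place votes: Edmonton 0, Houston 0, Geneva 0, Fresno 20, Denver 16, Chicago 30. Chicago and Fresno advance.
Runoff: Chicago is ranked above Fresno on 30 ballots, Fresno above Chicago on 36.

Fresno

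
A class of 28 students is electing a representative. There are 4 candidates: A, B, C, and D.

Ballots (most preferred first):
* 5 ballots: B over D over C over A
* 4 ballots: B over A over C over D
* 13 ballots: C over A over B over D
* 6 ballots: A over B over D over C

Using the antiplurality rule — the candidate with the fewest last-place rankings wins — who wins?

B

Last-place votes: A 5, B 0, C 6, D 17.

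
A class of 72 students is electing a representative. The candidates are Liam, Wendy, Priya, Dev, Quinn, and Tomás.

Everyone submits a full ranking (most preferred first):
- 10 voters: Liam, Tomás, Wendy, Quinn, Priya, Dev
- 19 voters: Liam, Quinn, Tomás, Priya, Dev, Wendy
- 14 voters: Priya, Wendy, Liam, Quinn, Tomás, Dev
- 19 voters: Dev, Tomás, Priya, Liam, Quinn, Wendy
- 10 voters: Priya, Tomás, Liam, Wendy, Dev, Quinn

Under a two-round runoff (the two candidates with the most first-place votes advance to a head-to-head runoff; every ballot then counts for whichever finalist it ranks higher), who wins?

Priya

Round 1 first-place votes: Liam 29, Wendy 0, Priya 24, Dev 19, Quinn 0, Tomás 0. Liam and Priya advance.
Runoff: Liam is ranked above Priya on 29 ballots, Priya above Liam on 43.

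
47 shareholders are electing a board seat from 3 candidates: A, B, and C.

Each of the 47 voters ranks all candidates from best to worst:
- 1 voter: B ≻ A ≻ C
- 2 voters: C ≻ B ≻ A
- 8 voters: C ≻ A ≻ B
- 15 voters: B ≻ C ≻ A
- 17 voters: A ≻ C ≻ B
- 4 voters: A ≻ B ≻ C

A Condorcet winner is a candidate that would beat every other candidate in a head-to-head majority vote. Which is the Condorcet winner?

C

C vs A: 25–22
C vs B: 27–20
C beats every other candidate.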